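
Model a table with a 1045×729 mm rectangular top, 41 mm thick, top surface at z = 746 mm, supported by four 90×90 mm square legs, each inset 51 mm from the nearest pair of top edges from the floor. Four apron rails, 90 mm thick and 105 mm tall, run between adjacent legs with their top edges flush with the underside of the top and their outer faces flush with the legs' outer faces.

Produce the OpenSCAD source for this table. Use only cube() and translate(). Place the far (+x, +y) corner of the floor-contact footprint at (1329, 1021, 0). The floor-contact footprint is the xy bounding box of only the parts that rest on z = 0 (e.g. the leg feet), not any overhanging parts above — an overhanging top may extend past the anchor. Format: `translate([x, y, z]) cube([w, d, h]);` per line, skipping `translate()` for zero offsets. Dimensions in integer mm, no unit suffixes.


translate([335, 343, 705]) cube([1045, 729, 41]);
translate([386, 394, 0]) cube([90, 90, 705]);
translate([1239, 394, 0]) cube([90, 90, 705]);
translate([386, 931, 0]) cube([90, 90, 705]);
translate([1239, 931, 0]) cube([90, 90, 705]);
translate([476, 394, 600]) cube([763, 90, 105]);
translate([476, 931, 600]) cube([763, 90, 105]);
translate([386, 484, 600]) cube([90, 447, 105]);
translate([1239, 484, 600]) cube([90, 447, 105]);


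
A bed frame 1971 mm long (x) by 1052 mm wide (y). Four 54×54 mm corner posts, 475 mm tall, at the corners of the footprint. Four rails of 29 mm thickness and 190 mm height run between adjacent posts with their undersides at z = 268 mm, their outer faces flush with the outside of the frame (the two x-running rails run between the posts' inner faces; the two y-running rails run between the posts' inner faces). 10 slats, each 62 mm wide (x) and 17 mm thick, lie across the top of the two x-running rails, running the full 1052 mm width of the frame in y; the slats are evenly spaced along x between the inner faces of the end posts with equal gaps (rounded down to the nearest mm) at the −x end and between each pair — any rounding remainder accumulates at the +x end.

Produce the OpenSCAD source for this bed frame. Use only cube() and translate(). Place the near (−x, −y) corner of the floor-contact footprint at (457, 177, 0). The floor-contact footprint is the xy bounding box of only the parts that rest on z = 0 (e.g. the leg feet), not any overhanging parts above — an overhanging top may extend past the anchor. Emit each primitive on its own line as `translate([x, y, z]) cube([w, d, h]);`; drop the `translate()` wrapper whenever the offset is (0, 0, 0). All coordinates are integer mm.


translate([457, 177, 0]) cube([54, 54, 475]);
translate([457, 1175, 0]) cube([54, 54, 475]);
translate([2374, 177, 0]) cube([54, 54, 475]);
translate([2374, 1175, 0]) cube([54, 54, 475]);
translate([511, 177, 268]) cube([1863, 29, 190]);
translate([511, 1200, 268]) cube([1863, 29, 190]);
translate([457, 231, 268]) cube([29, 944, 190]);
translate([2399, 231, 268]) cube([29, 944, 190]);
translate([624, 177, 458]) cube([62, 1052, 17]);
translate([799, 177, 458]) cube([62, 1052, 17]);
translate([974, 177, 458]) cube([62, 1052, 17]);
translate([1149, 177, 458]) cube([62, 1052, 17]);
translate([1324, 177, 458]) cube([62, 1052, 17]);
translate([1499, 177, 458]) cube([62, 1052, 17]);
translate([1674, 177, 458]) cube([62, 1052, 17]);
translate([1849, 177, 458]) cube([62, 1052, 17]);
translate([2024, 177, 458]) cube([62, 1052, 17]);
translate([2199, 177, 458]) cube([62, 1052, 17]);


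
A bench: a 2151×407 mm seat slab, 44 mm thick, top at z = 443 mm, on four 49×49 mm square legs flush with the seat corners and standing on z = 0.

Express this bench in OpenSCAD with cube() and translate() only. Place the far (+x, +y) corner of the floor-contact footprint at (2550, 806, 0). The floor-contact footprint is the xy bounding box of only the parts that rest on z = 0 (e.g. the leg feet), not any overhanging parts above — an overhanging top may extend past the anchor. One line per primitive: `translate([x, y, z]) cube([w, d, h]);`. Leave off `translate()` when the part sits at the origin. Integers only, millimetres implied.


translate([399, 399, 399]) cube([2151, 407, 44]);
translate([399, 399, 0]) cube([49, 49, 399]);
translate([399, 757, 0]) cube([49, 49, 399]);
translate([2501, 399, 0]) cube([49, 49, 399]);
translate([2501, 757, 0]) cube([49, 49, 399]);


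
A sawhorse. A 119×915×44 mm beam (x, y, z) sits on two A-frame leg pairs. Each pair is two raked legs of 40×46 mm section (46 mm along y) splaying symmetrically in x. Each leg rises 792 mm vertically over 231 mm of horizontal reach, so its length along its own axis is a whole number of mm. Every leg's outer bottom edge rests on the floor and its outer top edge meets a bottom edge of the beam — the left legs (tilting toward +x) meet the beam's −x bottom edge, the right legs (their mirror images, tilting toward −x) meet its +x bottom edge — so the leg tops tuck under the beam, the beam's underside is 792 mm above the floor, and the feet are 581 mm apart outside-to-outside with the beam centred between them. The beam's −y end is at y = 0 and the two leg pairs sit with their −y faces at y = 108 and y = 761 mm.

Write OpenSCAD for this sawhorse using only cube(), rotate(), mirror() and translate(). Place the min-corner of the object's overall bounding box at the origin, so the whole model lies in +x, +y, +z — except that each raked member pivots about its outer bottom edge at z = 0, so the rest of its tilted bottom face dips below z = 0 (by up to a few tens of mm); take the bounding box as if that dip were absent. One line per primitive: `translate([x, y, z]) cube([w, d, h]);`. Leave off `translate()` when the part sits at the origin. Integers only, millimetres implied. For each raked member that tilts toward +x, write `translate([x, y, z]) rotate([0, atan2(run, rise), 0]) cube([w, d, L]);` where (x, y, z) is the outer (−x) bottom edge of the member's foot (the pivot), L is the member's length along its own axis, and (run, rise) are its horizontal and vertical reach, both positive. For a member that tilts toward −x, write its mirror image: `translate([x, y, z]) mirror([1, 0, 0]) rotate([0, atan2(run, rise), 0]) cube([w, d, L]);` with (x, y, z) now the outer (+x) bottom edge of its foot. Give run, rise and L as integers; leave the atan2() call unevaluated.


translate([231, 0, 792]) cube([119, 915, 44]);
translate([0, 108, 0]) rotate([0, atan2(231, 792), 0]) cube([40, 46, 825]);
translate([581, 108, 0]) mirror([1, 0, 0]) rotate([0, atan2(231, 792), 0]) cube([40, 46, 825]);
translate([0, 761, 0]) rotate([0, atan2(231, 792), 0]) cube([40, 46, 825]);
translate([581, 761, 0]) mirror([1, 0, 0]) rotate([0, atan2(231, 792), 0]) cube([40, 46, 825]);


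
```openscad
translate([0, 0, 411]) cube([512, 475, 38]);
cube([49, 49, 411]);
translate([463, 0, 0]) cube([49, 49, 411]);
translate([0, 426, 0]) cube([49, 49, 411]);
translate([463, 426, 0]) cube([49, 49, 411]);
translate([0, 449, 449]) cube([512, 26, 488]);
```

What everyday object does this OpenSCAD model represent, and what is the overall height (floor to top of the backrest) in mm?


A chair. The overall height is 937 mm.

A slab on four corner posts with a tall panel at the back — a chair. The seat slab sits at z = 411 with thickness 38, and the 488 mm backrest starts at the seat top, so the overall height is 411 + 38 + 488 = 937 mm.


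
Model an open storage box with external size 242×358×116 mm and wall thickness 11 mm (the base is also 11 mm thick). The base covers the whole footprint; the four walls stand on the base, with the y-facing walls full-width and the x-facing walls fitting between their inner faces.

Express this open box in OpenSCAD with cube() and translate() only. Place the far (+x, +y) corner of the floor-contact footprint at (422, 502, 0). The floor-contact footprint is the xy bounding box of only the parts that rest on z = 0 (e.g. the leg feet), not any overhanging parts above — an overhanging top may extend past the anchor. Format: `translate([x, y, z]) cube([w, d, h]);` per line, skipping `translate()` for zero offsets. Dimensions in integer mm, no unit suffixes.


translate([180, 144, 0]) cube([242, 358, 11]);
translate([180, 144, 11]) cube([242, 11, 105]);
translate([180, 491, 11]) cube([242, 11, 105]);
translate([180, 155, 11]) cube([11, 336, 105]);
translate([411, 155, 11]) cube([11, 336, 105]);


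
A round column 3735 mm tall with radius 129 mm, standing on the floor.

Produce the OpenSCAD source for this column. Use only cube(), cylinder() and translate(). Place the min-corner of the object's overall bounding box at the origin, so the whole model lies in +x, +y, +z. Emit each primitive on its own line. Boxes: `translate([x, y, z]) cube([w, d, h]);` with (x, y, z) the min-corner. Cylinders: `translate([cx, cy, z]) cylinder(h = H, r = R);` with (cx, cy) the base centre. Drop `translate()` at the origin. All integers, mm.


translate([129, 129, 0]) cylinder(h = 3735, r = 129);


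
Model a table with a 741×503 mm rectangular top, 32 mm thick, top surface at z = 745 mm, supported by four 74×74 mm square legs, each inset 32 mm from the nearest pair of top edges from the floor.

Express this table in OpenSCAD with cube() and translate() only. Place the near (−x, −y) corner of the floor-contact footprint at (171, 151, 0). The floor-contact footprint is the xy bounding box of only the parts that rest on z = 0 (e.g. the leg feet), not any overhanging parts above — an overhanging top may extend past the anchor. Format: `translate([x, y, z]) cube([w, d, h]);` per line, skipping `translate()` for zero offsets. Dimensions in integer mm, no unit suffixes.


translate([139, 119, 713]) cube([741, 503, 32]);
translate([171, 151, 0]) cube([74, 74, 713]);
translate([774, 151, 0]) cube([74, 74, 713]);
translate([171, 516, 0]) cube([74, 74, 713]);
translate([774, 516, 0]) cube([74, 74, 713]);


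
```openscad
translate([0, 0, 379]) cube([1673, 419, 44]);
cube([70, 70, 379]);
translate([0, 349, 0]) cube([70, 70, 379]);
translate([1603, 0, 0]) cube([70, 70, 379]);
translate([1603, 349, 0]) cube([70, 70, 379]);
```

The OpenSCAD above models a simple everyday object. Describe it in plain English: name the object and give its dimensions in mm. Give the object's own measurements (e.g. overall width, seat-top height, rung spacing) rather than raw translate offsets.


A long wooden bench with a 1673 mm (x) × 419 mm (y) seat, 44 mm thick, its top surface 423 mm above the floor. Four 70 mm square legs at the seat corners, flush with the edges, run from z = 0 to the seat underside.


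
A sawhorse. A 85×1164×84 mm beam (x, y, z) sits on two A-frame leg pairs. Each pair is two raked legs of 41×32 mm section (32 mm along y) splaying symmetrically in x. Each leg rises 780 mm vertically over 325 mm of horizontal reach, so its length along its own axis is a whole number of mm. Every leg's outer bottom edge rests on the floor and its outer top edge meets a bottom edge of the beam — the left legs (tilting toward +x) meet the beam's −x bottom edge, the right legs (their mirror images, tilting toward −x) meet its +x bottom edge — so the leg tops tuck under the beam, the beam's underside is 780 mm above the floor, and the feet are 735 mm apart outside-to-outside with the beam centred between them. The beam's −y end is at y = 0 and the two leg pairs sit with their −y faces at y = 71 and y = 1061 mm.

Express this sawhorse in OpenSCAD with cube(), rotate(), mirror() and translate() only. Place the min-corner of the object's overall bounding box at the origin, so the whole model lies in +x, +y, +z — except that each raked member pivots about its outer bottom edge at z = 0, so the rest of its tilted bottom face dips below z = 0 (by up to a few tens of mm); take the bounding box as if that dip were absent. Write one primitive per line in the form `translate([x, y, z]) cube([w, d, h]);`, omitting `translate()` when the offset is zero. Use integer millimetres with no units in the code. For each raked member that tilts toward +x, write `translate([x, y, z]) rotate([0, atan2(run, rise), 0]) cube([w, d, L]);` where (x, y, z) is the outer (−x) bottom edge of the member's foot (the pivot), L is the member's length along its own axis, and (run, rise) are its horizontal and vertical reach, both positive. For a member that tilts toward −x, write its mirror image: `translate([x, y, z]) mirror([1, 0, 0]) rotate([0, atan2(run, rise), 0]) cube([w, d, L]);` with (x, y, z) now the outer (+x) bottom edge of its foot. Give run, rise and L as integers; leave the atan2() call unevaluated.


translate([325, 0, 780]) cube([85, 1164, 84]);
translate([0, 71, 0]) rotate([0, atan2(325, 780), 0]) cube([41, 32, 845]);
translate([735, 71, 0]) mirror([1, 0, 0]) rotate([0, atan2(325, 780), 0]) cube([41, 32, 845]);
translate([0, 1061, 0]) rotate([0, atan2(325, 780), 0]) cube([41, 32, 845]);
translate([735, 1061, 0]) mirror([1, 0, 0]) rotate([0, atan2(325, 780), 0]) cube([41, 32, 845]);


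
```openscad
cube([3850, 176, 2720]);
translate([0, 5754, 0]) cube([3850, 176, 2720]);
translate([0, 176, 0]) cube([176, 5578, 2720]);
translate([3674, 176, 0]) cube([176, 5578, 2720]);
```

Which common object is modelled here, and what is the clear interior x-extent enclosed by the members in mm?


A house (or room) frame. The interior width is 3498 mm.

Four 2720 mm walls enclosing a rectangle with no floor or roof — a room or house frame. Outside width is 3850 mm and wall thickness is 176 mm, so the interior width is 3850 − 2 × 176 = 3498 mm.


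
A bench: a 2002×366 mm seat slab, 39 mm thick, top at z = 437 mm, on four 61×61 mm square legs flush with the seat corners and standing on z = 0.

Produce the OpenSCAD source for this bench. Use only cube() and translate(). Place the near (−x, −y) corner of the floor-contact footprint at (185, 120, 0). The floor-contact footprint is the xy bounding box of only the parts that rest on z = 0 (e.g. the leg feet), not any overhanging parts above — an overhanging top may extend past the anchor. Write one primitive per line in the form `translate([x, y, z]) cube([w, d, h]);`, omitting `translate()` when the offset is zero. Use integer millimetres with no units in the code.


translate([185, 120, 398]) cube([2002, 366, 39]);
translate([185, 120, 0]) cube([61, 61, 398]);
translate([185, 425, 0]) cube([61, 61, 398]);
translate([2126, 120, 0]) cube([61, 61, 398]);
translate([2126, 425, 0]) cube([61, 61, 398]);


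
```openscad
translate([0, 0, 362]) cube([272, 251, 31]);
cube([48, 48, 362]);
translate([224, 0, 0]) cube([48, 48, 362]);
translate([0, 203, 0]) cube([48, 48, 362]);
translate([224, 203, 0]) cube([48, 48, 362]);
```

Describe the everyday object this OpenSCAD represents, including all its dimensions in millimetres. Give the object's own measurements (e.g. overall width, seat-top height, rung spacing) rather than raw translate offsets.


A simple wooden stool: a rectangular seat 272 mm (x) by 251 mm (y), 31 mm thick, top face at z = 393 mm, on four square legs, each 48×48 mm in cross-section. The legs rest on z = 0, each flush with a corner of the seat.


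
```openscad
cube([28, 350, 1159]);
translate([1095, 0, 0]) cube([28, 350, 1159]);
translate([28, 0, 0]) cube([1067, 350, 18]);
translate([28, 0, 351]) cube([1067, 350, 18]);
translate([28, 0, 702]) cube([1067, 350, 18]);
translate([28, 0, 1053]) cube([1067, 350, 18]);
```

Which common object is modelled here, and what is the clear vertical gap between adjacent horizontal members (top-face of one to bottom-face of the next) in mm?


A bookshelf. The clear shelf gap is 333 mm.

Two tall side panels with 4 horizontal boards between them — a bookshelf. The first two shelf undersides are at z = 0 and z = 351; with shelf thickness 18, the clear gap is 351 − 0 − 18 = 333 mm.


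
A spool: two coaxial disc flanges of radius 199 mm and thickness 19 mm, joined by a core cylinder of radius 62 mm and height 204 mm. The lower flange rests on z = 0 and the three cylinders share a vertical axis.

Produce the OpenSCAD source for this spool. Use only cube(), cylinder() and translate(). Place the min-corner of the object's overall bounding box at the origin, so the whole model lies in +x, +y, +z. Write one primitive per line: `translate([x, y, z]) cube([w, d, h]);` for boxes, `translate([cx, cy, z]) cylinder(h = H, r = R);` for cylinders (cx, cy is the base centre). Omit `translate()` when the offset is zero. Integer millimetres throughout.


translate([199, 199, 0]) cylinder(h = 19, r = 199);
translate([199, 199, 19]) cylinder(h = 204, r = 62);
translate([199, 199, 223]) cylinder(h = 19, r = 199);


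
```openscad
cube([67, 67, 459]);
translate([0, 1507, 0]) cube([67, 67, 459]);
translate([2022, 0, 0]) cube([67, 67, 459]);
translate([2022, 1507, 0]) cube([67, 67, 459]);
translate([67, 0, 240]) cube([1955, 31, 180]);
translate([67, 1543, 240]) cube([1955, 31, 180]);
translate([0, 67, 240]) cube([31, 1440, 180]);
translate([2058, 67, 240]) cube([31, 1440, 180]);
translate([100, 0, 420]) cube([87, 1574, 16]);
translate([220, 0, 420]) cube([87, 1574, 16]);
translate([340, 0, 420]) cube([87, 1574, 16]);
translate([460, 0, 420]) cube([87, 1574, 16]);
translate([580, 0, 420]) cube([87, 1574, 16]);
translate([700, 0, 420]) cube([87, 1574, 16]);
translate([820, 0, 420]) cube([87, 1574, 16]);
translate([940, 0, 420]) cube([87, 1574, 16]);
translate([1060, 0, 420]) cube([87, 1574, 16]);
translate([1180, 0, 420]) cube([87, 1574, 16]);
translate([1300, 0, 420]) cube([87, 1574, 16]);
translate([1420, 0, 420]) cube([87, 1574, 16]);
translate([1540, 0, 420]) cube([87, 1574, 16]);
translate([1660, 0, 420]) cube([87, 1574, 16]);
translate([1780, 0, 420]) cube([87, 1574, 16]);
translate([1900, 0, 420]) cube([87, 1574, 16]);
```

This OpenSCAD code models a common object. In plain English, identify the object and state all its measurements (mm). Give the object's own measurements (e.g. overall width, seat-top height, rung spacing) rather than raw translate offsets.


A bed frame 2089 mm long (x) by 1574 mm wide (y). Four 67×67 mm corner posts, 459 mm tall, at the corners of the footprint. Four rails of 31 mm thickness and 180 mm height run between adjacent posts with their undersides at z = 240 mm, their outer faces flush with the outside of the frame (the two x-running rails run between the posts' inner faces; the two y-running rails run between the posts' inner faces). 16 slats, each 87 mm wide (x) and 16 mm thick, lie across the top of the two x-running rails, running the full 1574 mm width of the frame in y; along x they sit between the end posts with a 33 mm gap after the −x posts and between neighbouring slats, leaving 35 mm before the +x posts.


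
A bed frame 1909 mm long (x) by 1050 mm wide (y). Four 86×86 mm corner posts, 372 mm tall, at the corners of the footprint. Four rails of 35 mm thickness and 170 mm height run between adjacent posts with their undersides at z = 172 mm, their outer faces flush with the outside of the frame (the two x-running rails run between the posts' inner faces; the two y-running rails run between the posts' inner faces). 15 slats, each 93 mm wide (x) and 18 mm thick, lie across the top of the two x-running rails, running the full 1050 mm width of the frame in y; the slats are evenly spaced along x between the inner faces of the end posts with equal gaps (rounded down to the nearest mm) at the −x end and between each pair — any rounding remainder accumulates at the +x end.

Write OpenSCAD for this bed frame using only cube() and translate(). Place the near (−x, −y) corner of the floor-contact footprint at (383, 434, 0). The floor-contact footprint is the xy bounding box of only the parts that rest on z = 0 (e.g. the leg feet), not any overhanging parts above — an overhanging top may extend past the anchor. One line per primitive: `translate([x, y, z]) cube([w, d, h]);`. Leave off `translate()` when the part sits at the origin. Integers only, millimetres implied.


translate([383, 434, 0]) cube([86, 86, 372]);
translate([383, 1398, 0]) cube([86, 86, 372]);
translate([2206, 434, 0]) cube([86, 86, 372]);
translate([2206, 1398, 0]) cube([86, 86, 372]);
translate([469, 434, 172]) cube([1737, 35, 170]);
translate([469, 1449, 172]) cube([1737, 35, 170]);
translate([383, 520, 172]) cube([35, 878, 170]);
translate([2257, 520, 172]) cube([35, 878, 170]);
translate([490, 434, 342]) cube([93, 1050, 18]);
translate([604, 434, 342]) cube([93, 1050, 18]);
translate([718, 434, 342]) cube([93, 1050, 18]);
translate([832, 434, 342]) cube([93, 1050, 18]);
translate([946, 434, 342]) cube([93, 1050, 18]);
translate([1060, 434, 342]) cube([93, 1050, 18]);
translate([1174, 434, 342]) cube([93, 1050, 18]);
translate([1288, 434, 342]) cube([93, 1050, 18]);
translate([1402, 434, 342]) cube([93, 1050, 18]);
translate([1516, 434, 342]) cube([93, 1050, 18]);
translate([1630, 434, 342]) cube([93, 1050, 18]);
translate([1744, 434, 342]) cube([93, 1050, 18]);
translate([1858, 434, 342]) cube([93, 1050, 18]);
translate([1972, 434, 342]) cube([93, 1050, 18]);
translate([2086, 434, 342]) cube([93, 1050, 18]);


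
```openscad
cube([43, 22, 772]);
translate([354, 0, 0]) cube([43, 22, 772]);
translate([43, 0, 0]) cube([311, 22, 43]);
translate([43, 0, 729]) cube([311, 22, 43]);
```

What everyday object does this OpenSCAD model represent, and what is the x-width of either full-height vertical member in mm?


A picture frame. The border width is 43 mm.

Four thin pieces enclosing a rectangular opening — a picture frame. The two full-height stiles are 772 mm tall; the top rail sits at z = 729 and is 43 mm tall, so the border above the opening is 772 − 729 = 43 mm, matching the stile x-width.


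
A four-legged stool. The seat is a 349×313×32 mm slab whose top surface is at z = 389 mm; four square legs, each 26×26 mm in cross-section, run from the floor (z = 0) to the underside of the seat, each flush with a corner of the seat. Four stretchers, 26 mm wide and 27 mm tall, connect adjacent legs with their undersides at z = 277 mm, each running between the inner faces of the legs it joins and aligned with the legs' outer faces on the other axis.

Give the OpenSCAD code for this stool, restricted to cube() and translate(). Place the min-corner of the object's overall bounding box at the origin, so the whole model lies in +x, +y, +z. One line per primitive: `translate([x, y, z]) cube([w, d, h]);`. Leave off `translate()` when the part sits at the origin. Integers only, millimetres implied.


translate([0, 0, 357]) cube([349, 313, 32]);
cube([26, 26, 357]);
translate([323, 0, 0]) cube([26, 26, 357]);
translate([0, 287, 0]) cube([26, 26, 357]);
translate([323, 287, 0]) cube([26, 26, 357]);
translate([26, 0, 277]) cube([297, 26, 27]);
translate([26, 287, 277]) cube([297, 26, 27]);
translate([0, 26, 277]) cube([26, 261, 27]);
translate([323, 26, 277]) cube([26, 261, 27]);


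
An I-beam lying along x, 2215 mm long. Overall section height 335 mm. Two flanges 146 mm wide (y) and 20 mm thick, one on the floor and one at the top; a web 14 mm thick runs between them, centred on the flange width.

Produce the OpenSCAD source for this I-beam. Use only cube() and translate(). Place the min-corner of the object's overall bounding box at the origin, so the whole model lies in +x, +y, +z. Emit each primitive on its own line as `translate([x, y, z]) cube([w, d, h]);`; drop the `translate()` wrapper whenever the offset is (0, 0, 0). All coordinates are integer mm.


cube([2215, 146, 20]);
translate([0, 66, 20]) cube([2215, 14, 295]);
translate([0, 0, 315]) cube([2215, 146, 20]);


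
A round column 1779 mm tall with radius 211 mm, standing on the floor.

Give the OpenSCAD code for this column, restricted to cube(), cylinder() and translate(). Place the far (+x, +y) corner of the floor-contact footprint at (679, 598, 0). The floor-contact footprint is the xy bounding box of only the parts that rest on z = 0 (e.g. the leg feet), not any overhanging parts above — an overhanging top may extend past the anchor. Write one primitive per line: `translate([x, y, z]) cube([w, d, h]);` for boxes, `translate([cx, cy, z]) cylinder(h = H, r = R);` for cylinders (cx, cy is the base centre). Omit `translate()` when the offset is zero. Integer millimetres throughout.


translate([468, 387, 0]) cylinder(h = 1779, r = 211);


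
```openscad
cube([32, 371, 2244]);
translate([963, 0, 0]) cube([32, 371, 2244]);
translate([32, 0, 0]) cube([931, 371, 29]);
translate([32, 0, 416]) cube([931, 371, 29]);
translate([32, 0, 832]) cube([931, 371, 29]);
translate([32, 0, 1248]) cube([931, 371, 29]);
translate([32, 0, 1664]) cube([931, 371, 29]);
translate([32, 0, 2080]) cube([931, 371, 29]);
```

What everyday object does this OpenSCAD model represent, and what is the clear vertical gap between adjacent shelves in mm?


A bookshelf. The clear shelf gap is 387 mm.

Two tall side panels with 6 horizontal boards between them — a bookshelf. The first two shelf undersides are at z = 0 and z = 416; with shelf thickness 29, the clear gap is 416 − 0 − 29 = 387 mm.


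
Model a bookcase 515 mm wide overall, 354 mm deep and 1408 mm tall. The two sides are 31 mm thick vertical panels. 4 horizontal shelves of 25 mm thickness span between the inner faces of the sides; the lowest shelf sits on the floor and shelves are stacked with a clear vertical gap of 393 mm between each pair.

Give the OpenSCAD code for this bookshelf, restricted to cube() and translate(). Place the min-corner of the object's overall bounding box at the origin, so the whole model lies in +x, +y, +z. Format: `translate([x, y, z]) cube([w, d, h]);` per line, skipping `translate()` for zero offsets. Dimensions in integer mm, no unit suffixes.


cube([31, 354, 1408]);
translate([484, 0, 0]) cube([31, 354, 1408]);
translate([31, 0, 0]) cube([453, 354, 25]);
translate([31, 0, 418]) cube([453, 354, 25]);
translate([31, 0, 836]) cube([453, 354, 25]);
translate([31, 0, 1254]) cube([453, 354, 25]);


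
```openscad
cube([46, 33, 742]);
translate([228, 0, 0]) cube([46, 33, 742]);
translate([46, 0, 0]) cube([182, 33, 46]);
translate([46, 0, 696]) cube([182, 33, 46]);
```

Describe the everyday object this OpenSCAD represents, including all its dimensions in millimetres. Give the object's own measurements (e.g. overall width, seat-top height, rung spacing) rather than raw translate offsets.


A rectangular picture frame lying in the x–z plane (depth along y). The opening is 182 mm wide (x) by 650 mm tall (z), surrounded by a border 46 mm wide on all four sides. The frame is 33 mm deep and is made of two full-height vertical stiles with two horizontal rails fitted between them.


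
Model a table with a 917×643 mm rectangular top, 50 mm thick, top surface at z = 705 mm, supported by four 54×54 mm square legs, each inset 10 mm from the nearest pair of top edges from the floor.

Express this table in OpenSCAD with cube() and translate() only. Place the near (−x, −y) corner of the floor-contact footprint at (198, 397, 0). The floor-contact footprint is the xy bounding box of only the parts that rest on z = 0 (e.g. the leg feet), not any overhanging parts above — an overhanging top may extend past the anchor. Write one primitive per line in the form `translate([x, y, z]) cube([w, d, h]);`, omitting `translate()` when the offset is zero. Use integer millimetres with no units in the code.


// leg_h = 705 - 50 = 655
translate([188, 387, 655]) cube([917, 643, 50]);
translate([198, 397, 0]) cube([54, 54, 655]);
translate([1041, 397, 0]) cube([54, 54, 655]);
translate([198, 966, 0]) cube([54, 54, 655]);
translate([1041, 966, 0]) cube([54, 54, 655]);


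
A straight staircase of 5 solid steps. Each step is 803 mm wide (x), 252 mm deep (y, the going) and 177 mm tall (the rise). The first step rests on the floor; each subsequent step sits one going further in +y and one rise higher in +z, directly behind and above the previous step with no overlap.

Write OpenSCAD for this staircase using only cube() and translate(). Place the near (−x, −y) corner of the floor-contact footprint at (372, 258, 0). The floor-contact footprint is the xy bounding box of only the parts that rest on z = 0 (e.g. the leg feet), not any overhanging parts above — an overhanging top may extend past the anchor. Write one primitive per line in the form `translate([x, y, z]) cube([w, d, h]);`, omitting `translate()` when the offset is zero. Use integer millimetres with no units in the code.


translate([372, 258, 0]) cube([803, 252, 177]);
translate([372, 510, 177]) cube([803, 252, 177]);
translate([372, 762, 354]) cube([803, 252, 177]);
translate([372, 1014, 531]) cube([803, 252, 177]);
translate([372, 1266, 708]) cube([803, 252, 177]);


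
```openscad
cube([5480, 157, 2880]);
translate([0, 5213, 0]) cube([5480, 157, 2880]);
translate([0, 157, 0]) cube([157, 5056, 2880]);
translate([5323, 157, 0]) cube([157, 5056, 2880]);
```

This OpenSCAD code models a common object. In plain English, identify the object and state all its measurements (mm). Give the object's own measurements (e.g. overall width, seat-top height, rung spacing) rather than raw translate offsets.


The wall frame of a small rectangular building: four walls, each 2880 mm tall and 157 mm thick, enclosing a footprint 5480 mm (x) by 5370 mm (y) outside-to-outside, with no floor or roof. The front and back walls (the −y and +y sides) span the full width; the two side walls fit between them.


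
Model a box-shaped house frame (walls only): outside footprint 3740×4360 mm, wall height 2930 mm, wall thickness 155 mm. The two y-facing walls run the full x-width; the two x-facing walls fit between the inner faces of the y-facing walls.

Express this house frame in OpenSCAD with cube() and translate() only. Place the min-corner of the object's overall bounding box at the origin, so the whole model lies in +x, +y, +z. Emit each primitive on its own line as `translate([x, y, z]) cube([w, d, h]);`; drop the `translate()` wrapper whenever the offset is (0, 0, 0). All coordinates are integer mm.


cube([3740, 155, 2930]);
translate([0, 4205, 0]) cube([3740, 155, 2930]);
translate([0, 155, 0]) cube([155, 4050, 2930]);
translate([3585, 155, 0]) cube([155, 4050, 2930]);


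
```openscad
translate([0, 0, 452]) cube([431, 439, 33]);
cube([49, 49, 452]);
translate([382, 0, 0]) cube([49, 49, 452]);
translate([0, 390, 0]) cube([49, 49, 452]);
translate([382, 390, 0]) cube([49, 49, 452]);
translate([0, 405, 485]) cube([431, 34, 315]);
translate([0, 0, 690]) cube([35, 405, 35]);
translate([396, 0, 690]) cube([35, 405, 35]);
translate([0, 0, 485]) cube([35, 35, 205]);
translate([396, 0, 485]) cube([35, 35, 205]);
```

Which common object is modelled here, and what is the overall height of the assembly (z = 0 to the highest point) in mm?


A chair. The overall height is 800 mm.

A slab on four corner posts with a tall panel at the back — a chair. The seat slab sits at z = 452 with thickness 33, and the 315 mm backrest starts at the seat top, so the overall height is 452 + 33 + 315 = 800 mm.


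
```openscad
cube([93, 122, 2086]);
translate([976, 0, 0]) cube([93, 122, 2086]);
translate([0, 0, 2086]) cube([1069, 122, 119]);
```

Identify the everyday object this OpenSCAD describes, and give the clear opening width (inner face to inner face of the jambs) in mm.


A door frame. The clear opening width is 883 mm.

Two 2086 mm tall posts with a header on top — a door frame. The left jamb is 93 mm wide at x = 0; the right jamb starts at x = 976. The clear opening is 976 − 93 = 883 mm.


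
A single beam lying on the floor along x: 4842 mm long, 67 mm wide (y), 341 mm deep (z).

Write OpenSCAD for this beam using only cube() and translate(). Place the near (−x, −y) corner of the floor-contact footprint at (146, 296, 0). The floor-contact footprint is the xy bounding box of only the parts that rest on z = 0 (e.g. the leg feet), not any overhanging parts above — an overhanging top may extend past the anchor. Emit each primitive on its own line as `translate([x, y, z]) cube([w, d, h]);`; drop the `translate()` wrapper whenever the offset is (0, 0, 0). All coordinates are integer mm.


translate([146, 296, 0]) cube([4842, 67, 341]);


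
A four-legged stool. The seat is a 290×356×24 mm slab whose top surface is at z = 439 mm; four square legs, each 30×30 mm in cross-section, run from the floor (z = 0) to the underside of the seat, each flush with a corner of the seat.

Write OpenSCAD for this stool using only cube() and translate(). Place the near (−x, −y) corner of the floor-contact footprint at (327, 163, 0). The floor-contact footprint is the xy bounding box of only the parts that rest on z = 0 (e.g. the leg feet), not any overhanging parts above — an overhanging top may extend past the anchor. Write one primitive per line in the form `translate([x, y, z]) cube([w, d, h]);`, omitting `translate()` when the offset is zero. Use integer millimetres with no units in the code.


translate([327, 163, 415]) cube([290, 356, 24]);
translate([327, 163, 0]) cube([30, 30, 415]);
translate([587, 163, 0]) cube([30, 30, 415]);
translate([327, 489, 0]) cube([30, 30, 415]);
translate([587, 489, 0]) cube([30, 30, 415]);


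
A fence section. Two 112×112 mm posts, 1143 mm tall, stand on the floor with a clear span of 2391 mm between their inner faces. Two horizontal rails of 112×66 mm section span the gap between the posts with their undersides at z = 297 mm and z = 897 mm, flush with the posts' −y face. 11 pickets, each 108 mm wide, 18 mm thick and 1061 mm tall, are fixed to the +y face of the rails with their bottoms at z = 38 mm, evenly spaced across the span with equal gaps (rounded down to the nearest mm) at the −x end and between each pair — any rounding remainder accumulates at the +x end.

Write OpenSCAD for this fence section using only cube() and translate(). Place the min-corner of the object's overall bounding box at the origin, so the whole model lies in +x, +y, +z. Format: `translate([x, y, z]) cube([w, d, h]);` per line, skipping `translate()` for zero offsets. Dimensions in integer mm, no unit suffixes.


cube([112, 112, 1143]);
translate([2503, 0, 0]) cube([112, 112, 1143]);
translate([112, 0, 297]) cube([2391, 112, 66]);
translate([112, 0, 897]) cube([2391, 112, 66]);
translate([212, 112, 38]) cube([108, 18, 1061]);
translate([420, 112, 38]) cube([108, 18, 1061]);
translate([628, 112, 38]) cube([108, 18, 1061]);
translate([836, 112, 38]) cube([108, 18, 1061]);
translate([1044, 112, 38]) cube([108, 18, 1061]);
translate([1252, 112, 38]) cube([108, 18, 1061]);
translate([1460, 112, 38]) cube([108, 18, 1061]);
translate([1668, 112, 38]) cube([108, 18, 1061]);
translate([1876, 112, 38]) cube([108, 18, 1061]);
translate([2084, 112, 38]) cube([108, 18, 1061]);
translate([2292, 112, 38]) cube([108, 18, 1061]);


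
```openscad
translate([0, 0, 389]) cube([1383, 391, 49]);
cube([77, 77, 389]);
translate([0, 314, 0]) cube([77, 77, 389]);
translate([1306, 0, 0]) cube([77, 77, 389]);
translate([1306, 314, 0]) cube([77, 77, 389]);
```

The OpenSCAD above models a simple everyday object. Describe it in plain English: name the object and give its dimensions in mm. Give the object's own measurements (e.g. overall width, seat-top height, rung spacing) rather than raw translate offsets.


A bench: a 1383×391 mm seat slab, 49 mm thick, top at z = 438 mm, on four 77×77 mm square legs flush with the seat corners and standing on z = 0.


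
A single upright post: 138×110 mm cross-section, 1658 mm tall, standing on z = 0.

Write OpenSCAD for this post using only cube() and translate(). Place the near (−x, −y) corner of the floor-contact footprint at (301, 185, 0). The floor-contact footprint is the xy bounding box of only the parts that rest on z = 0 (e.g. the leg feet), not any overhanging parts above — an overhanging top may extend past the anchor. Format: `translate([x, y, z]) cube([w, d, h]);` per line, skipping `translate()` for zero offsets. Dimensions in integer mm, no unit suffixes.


translate([301, 185, 0]) cube([138, 110, 1658]);


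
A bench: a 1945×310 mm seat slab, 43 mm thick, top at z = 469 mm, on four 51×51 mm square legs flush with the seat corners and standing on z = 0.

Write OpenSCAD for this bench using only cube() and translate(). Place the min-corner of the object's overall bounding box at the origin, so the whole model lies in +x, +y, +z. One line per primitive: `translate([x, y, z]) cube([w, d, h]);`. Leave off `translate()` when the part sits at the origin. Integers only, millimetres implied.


// leg_h = 469 − 43 = 426
translate([0, 0, 426]) cube([1945, 310, 43]);
cube([51, 51, 426]);
translate([0, 259, 0]) cube([51, 51, 426]);
translate([1894, 0, 0]) cube([51, 51, 426]);
translate([1894, 259, 0]) cube([51, 51, 426]);


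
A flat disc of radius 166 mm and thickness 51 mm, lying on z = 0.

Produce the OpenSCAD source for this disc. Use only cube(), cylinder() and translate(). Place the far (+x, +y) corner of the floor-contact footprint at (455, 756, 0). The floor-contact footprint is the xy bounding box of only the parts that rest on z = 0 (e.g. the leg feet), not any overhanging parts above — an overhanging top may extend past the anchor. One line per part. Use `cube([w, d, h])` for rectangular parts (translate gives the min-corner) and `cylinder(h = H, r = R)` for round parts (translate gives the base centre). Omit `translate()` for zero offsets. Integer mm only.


translate([289, 590, 0]) cylinder(h = 51, r = 166);


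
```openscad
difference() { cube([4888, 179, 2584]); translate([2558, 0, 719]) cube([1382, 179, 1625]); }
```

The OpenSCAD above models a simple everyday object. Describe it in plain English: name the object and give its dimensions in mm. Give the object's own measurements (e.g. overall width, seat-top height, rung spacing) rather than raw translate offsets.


A wall 4888 mm long (x), 179 mm thick (y), 2584 mm tall, with a rectangular window opening cut through it. The opening is 1382 mm wide and 1625 mm tall; its sill is at z = 719 mm and its near (−x) edge is 2558 mm from the wall's −x end. The opening passes through the full wall thickness.


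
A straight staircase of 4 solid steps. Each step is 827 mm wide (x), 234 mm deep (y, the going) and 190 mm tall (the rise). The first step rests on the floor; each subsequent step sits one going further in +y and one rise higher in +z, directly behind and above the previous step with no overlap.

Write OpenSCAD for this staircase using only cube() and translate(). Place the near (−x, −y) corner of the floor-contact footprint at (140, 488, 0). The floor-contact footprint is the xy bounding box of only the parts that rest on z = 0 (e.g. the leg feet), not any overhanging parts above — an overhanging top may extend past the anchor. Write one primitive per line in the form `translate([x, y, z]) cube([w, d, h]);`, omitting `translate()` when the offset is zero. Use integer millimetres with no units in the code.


translate([140, 488, 0]) cube([827, 234, 190]);
translate([140, 722, 190]) cube([827, 234, 190]);
translate([140, 956, 380]) cube([827, 234, 190]);
translate([140, 1190, 570]) cube([827, 234, 190]);


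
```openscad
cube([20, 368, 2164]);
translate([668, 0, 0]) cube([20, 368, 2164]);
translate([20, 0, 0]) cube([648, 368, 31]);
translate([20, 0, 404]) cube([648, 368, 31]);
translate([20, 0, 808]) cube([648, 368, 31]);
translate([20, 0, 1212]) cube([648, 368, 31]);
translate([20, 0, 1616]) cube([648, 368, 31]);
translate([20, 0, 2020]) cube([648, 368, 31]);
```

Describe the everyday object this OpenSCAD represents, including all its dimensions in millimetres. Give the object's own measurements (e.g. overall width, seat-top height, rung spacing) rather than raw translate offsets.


An open bookshelf. Two side panels, each 20 mm thick, 368 mm deep and 2164 mm tall, stand 688 mm apart (outside-to-outside). Between them sit 6 shelves, each 31 mm thick and 368 mm deep, spanning the full gap between the sides. The bottom shelf rests on the floor (its underside at z = 0) and the clear gap between one shelf's top and the next shelf's underside is 373 mm.


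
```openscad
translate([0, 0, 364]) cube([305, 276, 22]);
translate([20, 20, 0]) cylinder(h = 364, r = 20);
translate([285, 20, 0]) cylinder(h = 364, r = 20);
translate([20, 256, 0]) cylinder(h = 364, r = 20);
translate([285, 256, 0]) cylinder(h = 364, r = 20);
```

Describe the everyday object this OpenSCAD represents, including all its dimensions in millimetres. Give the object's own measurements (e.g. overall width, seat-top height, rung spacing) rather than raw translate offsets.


A simple wooden stool: a rectangular seat 305 mm (x) by 276 mm (y), 22 mm thick, top face at z = 386 mm, on four round legs, each 40 mm in diameter. The legs rest on z = 0, each leg's axis is inset half a diameter from the nearest pair of seat edges (so the leg's bounding box is flush with the corner).
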